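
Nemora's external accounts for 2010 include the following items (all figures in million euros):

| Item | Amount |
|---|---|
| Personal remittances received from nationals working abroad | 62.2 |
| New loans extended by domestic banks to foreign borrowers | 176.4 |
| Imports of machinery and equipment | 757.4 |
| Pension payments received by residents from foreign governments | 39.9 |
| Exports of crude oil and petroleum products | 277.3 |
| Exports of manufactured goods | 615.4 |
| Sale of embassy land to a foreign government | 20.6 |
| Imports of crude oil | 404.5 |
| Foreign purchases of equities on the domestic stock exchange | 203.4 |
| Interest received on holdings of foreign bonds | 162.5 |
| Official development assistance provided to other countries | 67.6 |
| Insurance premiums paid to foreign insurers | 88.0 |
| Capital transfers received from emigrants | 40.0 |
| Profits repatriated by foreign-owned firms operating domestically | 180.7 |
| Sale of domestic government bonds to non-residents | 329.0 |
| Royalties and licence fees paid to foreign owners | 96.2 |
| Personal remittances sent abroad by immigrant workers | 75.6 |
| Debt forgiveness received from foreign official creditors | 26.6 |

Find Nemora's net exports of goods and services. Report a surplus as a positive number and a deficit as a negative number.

-453.4

Goods: -404.5 + 277.3 - 757.4 + 615.4 = -269.2
Services: -96.2 - 88.0 = -184.2
Trade balance = -269.2 + (-184.2) = -453.4
(Excluded from the trade balance — secondary income: personal remittances received from nationals working abroad 62.2, pension payments received by residents from foreign governments 39.9, official development assistance provided to other countries 67.6, personal remittances sent abroad by immigrant workers 75.6; financial account: new loans extended by domestic banks to foreign borrowers 176.4, foreign purchases of equities on the domestic stock exchange 203.4, sale of domestic government bonds to non-residents 329.0; capital account: sale of embassy land to a foreign government 20.6, capital transfers received from emigrants 40.0, debt forgiveness received from foreign official creditors 26.6; primary income: interest received on holdings of foreign bonds 162.5, profits repatriated by foreign-owned firms operating domestically 180.7.)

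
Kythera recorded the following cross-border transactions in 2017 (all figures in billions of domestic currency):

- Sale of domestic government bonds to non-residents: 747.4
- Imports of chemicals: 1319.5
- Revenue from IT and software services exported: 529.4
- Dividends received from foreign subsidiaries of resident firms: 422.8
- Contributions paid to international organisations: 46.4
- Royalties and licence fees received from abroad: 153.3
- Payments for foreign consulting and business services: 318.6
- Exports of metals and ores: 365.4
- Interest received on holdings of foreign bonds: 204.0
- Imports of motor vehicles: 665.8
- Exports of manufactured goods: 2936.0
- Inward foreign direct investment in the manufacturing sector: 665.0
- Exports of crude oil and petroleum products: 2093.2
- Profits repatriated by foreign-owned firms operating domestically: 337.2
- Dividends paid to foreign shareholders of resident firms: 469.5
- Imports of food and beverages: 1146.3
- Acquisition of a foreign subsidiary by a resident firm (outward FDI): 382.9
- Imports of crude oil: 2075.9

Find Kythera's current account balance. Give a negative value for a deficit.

Goods: -1146.3 + 2093.2 - 1319.5 - 665.8 - 2075.9 + 365.4 + 2936.0 = 187.1
Services: 153.3 - 318.6 + 529.4 = 364.1
Primary income: -337.2 + 422.8 - 469.5 + 204.0 = -179.9
Secondary income: -46.4
Current account = 187.1 + 364.1 + (-179.9) + (-46.4) = 324.9
(Excluded from the current account — financial account: sale of domestic government bonds to non-residents 747.4, inward foreign direct investment in the manufacturing sector 665.0, acquisition of a foreign subsidiary by a resident firm (outward FDI) 382.9.)

324.9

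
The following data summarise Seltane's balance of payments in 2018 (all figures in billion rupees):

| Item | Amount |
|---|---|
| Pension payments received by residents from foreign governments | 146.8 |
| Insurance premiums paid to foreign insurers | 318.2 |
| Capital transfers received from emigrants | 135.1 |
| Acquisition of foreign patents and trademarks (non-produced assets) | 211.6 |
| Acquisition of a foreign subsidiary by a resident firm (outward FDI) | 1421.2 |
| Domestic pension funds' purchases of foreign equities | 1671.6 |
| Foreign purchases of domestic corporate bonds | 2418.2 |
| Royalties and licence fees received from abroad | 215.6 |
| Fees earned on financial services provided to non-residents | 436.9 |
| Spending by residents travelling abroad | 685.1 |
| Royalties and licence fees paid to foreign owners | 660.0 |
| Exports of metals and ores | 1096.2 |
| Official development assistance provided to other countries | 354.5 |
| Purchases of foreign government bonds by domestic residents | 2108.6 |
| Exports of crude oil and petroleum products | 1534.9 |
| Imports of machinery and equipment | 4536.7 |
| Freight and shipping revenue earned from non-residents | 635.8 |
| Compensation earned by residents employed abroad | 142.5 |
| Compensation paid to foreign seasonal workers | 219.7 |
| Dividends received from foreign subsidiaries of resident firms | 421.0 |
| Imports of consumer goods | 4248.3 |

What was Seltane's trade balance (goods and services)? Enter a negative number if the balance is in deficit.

-6528.9

Goods: 1534.9 - 4248.3 + 1096.2 - 4536.7 = -6153.9
Services: 635.8 + 436.9 - 660.0 - 685.1 - 318.2 + 215.6 = -375.0
Trade balance = -6153.9 + (-375.0) = -6528.9
(Excluded from the trade balance — secondary income: pension payments received by residents from foreign governments 146.8, official development assistance provided to other countries 354.5; capital account: capital transfers received from emigrants 135.1, acquisition of foreign patents and trademarks (non-produced assets) 211.6; financial account: acquisition of a foreign subsidiary by a resident firm (outward FDI) 1421.2, domestic pension funds' purchases of foreign equities 1671.6, foreign purchases of domestic corporate bonds 2418.2, purchases of foreign government bonds by domestic residents 2108.6; primary income: compensation earned by residents employed abroad 142.5, compensation paid to foreign seasonal workers 219.7, dividends received from foreign subsidiaries of resident firms 421.0.)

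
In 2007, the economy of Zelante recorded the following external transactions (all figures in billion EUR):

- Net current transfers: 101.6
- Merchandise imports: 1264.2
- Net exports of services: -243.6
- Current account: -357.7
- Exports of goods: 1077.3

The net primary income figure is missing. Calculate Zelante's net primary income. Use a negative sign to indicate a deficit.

-28.8

Current account = goods balance + services balance + net primary income + net secondary income
Sum of the known components = -328.9
Net primary income = CA - (known components) = -357.7 - (-328.9) = -28.8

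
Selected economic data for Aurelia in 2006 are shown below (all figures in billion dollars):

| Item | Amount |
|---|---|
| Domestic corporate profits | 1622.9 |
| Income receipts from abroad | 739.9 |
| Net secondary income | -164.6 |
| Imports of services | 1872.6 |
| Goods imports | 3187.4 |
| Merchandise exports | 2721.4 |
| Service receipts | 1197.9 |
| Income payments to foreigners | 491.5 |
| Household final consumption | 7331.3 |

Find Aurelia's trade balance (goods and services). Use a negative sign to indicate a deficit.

-1140.7

Goods balance = 2721.4 - 3187.4 = -466.0
Services balance = 1197.9 - 1872.6 = -674.7
Trade balance (goods + services) = -466.0 + (-674.7) = -1140.7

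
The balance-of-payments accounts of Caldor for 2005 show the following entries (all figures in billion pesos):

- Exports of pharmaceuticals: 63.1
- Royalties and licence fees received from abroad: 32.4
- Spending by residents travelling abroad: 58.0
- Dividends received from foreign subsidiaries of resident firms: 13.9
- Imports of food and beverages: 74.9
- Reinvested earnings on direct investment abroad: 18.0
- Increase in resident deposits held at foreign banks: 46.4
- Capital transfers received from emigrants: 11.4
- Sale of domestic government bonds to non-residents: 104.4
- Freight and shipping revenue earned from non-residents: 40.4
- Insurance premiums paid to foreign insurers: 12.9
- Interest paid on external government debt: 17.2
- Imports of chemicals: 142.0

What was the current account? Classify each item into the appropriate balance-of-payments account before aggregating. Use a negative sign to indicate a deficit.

Goods: 63.1 - 74.9 - 142.0 = -153.8
Services: 32.4 - 58.0 - 12.9 + 40.4 = 1.9
Primary income: 13.9 + 18.0 - 17.2 = 14.7
Current account = (-153.8) + 1.9 + 14.7 = -137.2
(Excluded from the current account — financial account: increase in resident deposits held at foreign banks 46.4, sale of domestic government bonds to non-residents 104.4; capital account: capital transfers received from emigrants 11.4.)

-137.2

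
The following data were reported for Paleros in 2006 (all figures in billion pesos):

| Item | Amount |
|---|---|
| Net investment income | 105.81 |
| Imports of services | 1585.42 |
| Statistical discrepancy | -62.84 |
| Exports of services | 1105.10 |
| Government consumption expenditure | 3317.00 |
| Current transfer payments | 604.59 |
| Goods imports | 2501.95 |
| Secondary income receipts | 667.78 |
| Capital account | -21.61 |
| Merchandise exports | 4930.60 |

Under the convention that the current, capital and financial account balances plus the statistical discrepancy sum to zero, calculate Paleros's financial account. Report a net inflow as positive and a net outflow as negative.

Goods balance = 4930.60 - 2501.95 = 2428.65
Services balance = 1105.10 - 1585.42 = -480.32
Trade balance (goods + services) = 2428.65 + (-480.32) = 1948.33
Net primary income = 105.81
Net secondary income = 667.78 - 604.59 = 63.19
Current account = 1948.33 + 105.81 + 63.19 = 2117.33
Financial account = -(2117.33 + (-21.61) + (-62.84)) = -2032.88

-2032.88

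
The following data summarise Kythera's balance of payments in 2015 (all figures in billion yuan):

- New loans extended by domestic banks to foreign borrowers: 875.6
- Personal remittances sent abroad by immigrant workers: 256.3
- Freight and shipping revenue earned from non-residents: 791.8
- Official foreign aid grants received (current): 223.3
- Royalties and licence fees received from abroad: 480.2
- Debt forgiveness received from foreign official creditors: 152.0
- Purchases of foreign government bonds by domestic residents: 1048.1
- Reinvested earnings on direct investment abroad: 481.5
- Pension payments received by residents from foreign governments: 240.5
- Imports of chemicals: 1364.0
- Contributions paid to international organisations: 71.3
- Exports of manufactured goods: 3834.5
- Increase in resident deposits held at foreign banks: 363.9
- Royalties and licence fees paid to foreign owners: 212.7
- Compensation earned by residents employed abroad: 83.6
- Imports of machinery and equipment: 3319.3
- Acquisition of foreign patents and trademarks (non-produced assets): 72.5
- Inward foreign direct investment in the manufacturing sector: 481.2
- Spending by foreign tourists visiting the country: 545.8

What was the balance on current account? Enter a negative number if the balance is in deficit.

Goods: 3834.5 - 1364.0 - 3319.3 = -848.8
Services: 791.8 - 212.7 + 545.8 + 480.2 = 1605.1
Primary income: 481.5 + 83.6 = 565.1
Secondary income: -256.3 + 240.5 - 71.3 + 223.3 = 136.2
Current account = (-848.8) + 1605.1 + 565.1 + 136.2 = 1457.6
(Excluded from the current account — financial account: new loans extended by domestic banks to foreign borrowers 875.6, purchases of foreign government bonds by domestic residents 1048.1, increase in resident deposits held at foreign banks 363.9, inward foreign direct investment in the manufacturing sector 481.2; capital account: debt forgiveness received from foreign official creditors 152.0, acquisition of foreign patents and trademarks (non-produced assets) 72.5.)

1457.6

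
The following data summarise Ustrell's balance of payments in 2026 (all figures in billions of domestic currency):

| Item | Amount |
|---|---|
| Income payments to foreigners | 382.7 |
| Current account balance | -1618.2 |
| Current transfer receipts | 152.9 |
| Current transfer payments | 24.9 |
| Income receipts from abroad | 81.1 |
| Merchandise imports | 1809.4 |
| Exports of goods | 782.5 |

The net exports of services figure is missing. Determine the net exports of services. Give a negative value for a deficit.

Current account = goods balance + services balance + net primary income + net secondary income
Sum of the known components = -1200.5
Net exports of services = CA - (known components) = -1618.2 - (-1200.5) = -417.7

-417.7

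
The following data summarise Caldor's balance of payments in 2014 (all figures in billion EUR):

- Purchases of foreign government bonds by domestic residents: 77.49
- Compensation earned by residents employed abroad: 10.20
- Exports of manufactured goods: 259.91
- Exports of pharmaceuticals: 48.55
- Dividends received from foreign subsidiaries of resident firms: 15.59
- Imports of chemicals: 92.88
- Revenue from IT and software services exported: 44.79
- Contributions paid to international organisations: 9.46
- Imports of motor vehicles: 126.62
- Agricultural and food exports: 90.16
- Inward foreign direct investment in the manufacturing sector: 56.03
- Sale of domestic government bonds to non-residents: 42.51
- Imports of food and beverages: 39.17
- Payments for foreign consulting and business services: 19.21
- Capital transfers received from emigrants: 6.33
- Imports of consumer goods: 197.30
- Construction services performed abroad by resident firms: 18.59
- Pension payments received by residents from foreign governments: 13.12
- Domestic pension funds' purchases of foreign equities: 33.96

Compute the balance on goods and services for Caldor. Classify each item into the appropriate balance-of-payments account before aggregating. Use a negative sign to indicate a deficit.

Goods: 48.55 - 39.17 - 126.62 + 90.16 + 259.91 - 197.30 - 92.88 = -57.35
Services: 44.79 + 18.59 - 19.21 = 44.17
Trade balance = -57.35 + 44.17 = -13.18
(Excluded from the trade balance — financial account: purchases of foreign government bonds by domestic residents 77.49, inward foreign direct investment in the manufacturing sector 56.03, sale of domestic government bonds to non-residents 42.51, domestic pension funds' purchases of foreign equities 33.96; primary income: compensation earned by residents employed abroad 10.20, dividends received from foreign subsidiaries of resident firms 15.59; secondary income: contributions paid to international organisations 9.46, pension payments received by residents from foreign governments 13.12; capital account: capital transfers received from emigrants 6.33.)

-13.18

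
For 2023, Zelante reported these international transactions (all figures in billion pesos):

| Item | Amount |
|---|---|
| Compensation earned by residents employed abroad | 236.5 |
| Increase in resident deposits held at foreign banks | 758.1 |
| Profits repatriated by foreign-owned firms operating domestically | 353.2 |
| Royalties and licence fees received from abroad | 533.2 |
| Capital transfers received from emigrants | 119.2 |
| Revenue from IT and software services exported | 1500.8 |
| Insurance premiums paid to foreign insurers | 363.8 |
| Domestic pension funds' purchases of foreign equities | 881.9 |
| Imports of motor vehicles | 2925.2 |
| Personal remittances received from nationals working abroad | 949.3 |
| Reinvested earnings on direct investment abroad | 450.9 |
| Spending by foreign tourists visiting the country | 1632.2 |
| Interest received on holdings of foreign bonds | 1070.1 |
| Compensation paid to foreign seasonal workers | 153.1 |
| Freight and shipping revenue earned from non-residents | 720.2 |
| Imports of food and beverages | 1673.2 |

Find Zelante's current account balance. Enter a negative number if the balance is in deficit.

1624.7

Goods: -1673.2 - 2925.2 = -4598.4
Services: -363.8 + 1500.8 + 720.2 + 1632.2 + 533.2 = 4022.6
Primary income: -153.1 + 1070.1 - 353.2 + 450.9 + 236.5 = 1251.2
Secondary income: 949.3
Current account = (-4598.4) + 4022.6 + 1251.2 + 949.3 = 1624.7
(Excluded from the current account — financial account: increase in resident deposits held at foreign banks 758.1, domestic pension funds' purchases of foreign equities 881.9; capital account: capital transfers received from emigrants 119.2.)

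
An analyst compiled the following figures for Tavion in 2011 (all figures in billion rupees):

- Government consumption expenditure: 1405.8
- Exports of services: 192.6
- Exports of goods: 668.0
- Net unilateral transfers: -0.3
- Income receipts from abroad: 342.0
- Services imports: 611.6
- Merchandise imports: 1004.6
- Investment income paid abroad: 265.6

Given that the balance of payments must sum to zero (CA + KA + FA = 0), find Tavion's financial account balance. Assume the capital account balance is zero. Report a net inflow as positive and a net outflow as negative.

Goods balance = 668.0 - 1004.6 = -336.6
Services balance = 192.6 - 611.6 = -419.0
Trade balance (goods + services) = -336.6 + (-419.0) = -755.6
Net primary income = 342.0 - 265.6 = 76.4
Net secondary income = -0.3
Current account = -755.6 + 76.4 + (-0.3) = -679.5
Financial account = -(-679.5) = 679.5

679.5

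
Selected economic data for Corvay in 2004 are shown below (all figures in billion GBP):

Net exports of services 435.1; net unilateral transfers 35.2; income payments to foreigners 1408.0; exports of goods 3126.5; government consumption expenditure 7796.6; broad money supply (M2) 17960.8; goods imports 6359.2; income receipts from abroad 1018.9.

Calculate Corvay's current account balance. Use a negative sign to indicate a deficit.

-3151.5

Goods balance = 3126.5 - 6359.2 = -3232.7
Services balance = 435.1
Trade balance (goods + services) = -3232.7 + 435.1 = -2797.6
Net primary income = 1018.9 - 1408.0 = -389.1
Net secondary income = 35.2
Current account = -2797.6 + (-389.1) + 35.2 = -3151.5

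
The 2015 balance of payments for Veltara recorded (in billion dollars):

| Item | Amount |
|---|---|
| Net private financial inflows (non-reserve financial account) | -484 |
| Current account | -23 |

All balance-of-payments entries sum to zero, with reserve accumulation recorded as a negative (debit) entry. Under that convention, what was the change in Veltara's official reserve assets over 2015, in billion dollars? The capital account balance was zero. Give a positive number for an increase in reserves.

Official reserve transactions balance = -((-23) + (-484)) = 507
An accumulation of reserves is recorded as a debit (negative entry), so the change in the stock of reserves is the negative of that balance.
Change in official reserves = -(507) = -507

-507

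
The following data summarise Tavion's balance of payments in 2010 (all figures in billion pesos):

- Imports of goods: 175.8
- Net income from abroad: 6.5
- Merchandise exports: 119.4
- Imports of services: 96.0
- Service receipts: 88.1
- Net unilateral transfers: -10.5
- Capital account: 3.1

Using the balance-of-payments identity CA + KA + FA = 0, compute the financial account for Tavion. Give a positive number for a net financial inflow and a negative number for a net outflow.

Goods balance = 119.4 - 175.8 = -56.4
Services balance = 88.1 - 96.0 = -7.9
Trade balance (goods + services) = -56.4 + (-7.9) = -64.3
Net primary income = 6.5
Net secondary income = -10.5
Current account = -64.3 + 6.5 + (-10.5) = -68.3
Financial account = -(-68.3 + 3.1) = 65.2

65.2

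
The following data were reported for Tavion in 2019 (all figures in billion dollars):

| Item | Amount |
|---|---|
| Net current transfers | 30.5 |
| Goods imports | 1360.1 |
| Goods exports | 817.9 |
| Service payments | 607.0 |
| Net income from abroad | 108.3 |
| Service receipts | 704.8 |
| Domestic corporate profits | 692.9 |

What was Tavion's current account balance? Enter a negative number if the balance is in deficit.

-305.6

Goods balance = 817.9 - 1360.1 = -542.2
Services balance = 704.8 - 607.0 = 97.8
Trade balance (goods + services) = -542.2 + 97.8 = -444.4
Net primary income = 108.3
Net secondary income = 30.5
Current account = -444.4 + 108.3 + 30.5 = -305.6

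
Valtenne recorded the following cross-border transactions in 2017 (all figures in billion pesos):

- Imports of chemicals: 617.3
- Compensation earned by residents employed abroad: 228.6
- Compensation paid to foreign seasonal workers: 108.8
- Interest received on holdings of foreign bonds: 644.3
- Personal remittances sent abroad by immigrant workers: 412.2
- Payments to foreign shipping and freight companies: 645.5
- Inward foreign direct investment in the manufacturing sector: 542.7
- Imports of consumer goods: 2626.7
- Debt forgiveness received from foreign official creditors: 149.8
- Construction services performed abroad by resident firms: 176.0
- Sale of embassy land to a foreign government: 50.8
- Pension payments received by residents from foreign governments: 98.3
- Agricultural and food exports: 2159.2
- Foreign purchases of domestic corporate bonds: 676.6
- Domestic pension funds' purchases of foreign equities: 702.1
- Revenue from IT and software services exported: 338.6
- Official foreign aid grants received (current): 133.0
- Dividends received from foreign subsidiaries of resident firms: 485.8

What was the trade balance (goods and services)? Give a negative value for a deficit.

Goods: -2626.7 - 617.3 + 2159.2 = -1084.8
Services: 338.6 - 645.5 + 176.0 = -130.9
Trade balance = -1084.8 + (-130.9) = -1215.7
(Excluded from the trade balance — primary income: compensation earned by residents employed abroad 228.6, compensation paid to foreign seasonal workers 108.8, interest received on holdings of foreign bonds 644.3, dividends received from foreign subsidiaries of resident firms 485.8; secondary income: personal remittances sent abroad by immigrant workers 412.2, pension payments received by residents from foreign governments 98.3, official foreign aid grants received (current) 133.0; financial account: inward foreign direct investment in the manufacturing sector 542.7, foreign purchases of domestic corporate bonds 676.6, domestic pension funds' purchases of foreign equities 702.1; capital account: debt forgiveness received from foreign official creditors 149.8, sale of embassy land to a foreign government 50.8.)

-1215.7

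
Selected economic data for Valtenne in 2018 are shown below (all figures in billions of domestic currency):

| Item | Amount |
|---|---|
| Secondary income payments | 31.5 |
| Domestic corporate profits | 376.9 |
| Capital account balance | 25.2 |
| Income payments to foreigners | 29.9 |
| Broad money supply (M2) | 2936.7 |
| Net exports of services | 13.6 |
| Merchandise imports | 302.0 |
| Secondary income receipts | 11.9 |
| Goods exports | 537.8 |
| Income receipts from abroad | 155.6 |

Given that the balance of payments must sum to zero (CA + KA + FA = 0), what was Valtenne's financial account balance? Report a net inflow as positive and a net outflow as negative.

-380.7

Goods balance = 537.8 - 302.0 = 235.8
Services balance = 13.6
Trade balance (goods + services) = 235.8 + 13.6 = 249.4
Net primary income = 155.6 - 29.9 = 125.7
Net secondary income = 11.9 - 31.5 = -19.6
Current account = 249.4 + 125.7 + (-19.6) = 355.5
Financial account = -(355.5 + 25.2) = -380.7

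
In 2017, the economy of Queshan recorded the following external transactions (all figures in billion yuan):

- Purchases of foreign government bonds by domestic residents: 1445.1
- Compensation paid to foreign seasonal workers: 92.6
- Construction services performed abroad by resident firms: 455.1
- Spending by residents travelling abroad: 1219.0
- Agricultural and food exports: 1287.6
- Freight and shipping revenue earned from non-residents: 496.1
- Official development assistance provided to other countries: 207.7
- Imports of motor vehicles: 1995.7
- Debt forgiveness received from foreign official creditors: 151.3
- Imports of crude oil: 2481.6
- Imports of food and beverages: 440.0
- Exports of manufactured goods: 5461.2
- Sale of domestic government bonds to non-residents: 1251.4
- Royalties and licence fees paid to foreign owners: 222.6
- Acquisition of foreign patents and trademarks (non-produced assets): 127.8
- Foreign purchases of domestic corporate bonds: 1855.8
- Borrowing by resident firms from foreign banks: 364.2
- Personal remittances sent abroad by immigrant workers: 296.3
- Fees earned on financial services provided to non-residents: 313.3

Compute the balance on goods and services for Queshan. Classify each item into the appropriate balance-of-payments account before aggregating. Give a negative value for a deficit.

Goods: 5461.2 + 1287.6 - 440.0 - 2481.6 - 1995.7 = 1831.5
Services: -222.6 + 313.3 + 496.1 - 1219.0 + 455.1 = -177.1
Trade balance = 1831.5 + (-177.1) = 1654.4
(Excluded from the trade balance — financial account: purchases of foreign government bonds by domestic residents 1445.1, sale of domestic government bonds to non-residents 1251.4, foreign purchases of domestic corporate bonds 1855.8, borrowing by resident firms from foreign banks 364.2; primary income: compensation paid to foreign seasonal workers 92.6; secondary income: official development assistance provided to other countries 207.7, personal remittances sent abroad by immigrant workers 296.3; capital account: debt forgiveness received from foreign official creditors 151.3, acquisition of foreign patents and trademarks (non-produced assets) 127.8.)

1654.4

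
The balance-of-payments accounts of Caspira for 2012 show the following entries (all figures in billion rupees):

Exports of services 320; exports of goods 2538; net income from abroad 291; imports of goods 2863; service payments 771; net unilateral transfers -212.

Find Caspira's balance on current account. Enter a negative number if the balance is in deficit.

Goods balance = 2538 - 2863 = -325
Services balance = 320 - 771 = -451
Trade balance (goods + services) = -325 + (-451) = -776
Net primary income = 291
Net secondary income = -212
Current account = -776 + 291 + (-212) = -697

-697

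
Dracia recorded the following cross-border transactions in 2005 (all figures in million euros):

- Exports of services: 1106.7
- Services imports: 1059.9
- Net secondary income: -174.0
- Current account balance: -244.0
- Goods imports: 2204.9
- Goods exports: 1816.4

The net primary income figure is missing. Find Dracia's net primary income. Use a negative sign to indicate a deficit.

Current account = goods balance + services balance + net primary income + net secondary income
Sum of the known components = -515.7
Net primary income = CA - (known components) = -244.0 - (-515.7) = 271.7

271.7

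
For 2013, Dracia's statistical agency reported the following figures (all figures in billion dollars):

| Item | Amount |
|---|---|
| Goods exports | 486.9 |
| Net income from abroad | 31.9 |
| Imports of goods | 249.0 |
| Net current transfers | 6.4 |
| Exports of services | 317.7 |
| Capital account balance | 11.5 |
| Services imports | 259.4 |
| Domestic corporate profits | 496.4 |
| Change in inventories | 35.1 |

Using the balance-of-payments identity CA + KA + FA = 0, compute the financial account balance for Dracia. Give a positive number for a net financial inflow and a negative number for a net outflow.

Goods balance = 486.9 - 249.0 = 237.9
Services balance = 317.7 - 259.4 = 58.3
Trade balance (goods + services) = 237.9 + 58.3 = 296.2
Net primary income = 31.9
Net secondary income = 6.4
Current account = 296.2 + 31.9 + 6.4 = 334.5
Financial account = -(334.5 + 11.5) = -346.0

-346.0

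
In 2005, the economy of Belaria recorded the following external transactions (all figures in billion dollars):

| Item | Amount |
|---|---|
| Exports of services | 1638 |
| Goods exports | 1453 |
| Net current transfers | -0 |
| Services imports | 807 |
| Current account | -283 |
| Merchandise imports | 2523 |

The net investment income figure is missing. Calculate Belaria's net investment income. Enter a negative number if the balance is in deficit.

Current account = goods balance + services balance + net primary income + net secondary income
Sum of the known components = -239
Net investment income = CA - (known components) = -283 - (-239) = -44

-44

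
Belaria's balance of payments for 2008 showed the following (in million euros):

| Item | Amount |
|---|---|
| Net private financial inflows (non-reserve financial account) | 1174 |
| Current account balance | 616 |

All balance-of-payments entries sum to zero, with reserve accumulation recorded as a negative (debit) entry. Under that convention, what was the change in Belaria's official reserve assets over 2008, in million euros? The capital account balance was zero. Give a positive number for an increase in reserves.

1790

Official reserve transactions balance = -(616 + 1174) = -1790
An accumulation of reserves is recorded as a debit (negative entry), so the change in the stock of reserves is the negative of that balance.
Change in official reserves = -(-1790) = 1790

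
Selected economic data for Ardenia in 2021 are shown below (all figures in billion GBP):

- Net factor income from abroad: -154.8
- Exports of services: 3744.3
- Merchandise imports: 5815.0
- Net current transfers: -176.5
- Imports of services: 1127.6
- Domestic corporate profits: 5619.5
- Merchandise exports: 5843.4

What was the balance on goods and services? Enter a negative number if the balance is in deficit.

Goods balance = 5843.4 - 5815.0 = 28.4
Services balance = 3744.3 - 1127.6 = 2616.7
Trade balance (goods + services) = 28.4 + 2616.7 = 2645.1

2645.1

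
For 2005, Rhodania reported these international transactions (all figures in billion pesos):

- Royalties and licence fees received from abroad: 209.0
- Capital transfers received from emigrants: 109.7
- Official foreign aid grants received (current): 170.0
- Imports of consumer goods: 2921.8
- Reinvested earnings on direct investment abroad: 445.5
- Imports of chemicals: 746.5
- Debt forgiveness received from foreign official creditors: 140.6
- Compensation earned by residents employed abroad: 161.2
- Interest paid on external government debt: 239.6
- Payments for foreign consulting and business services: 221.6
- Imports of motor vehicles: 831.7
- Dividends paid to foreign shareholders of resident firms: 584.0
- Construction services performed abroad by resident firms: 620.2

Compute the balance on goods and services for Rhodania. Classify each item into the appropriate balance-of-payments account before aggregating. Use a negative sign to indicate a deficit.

-3892.4

Goods: -2921.8 - 746.5 - 831.7 = -4500.0
Services: 620.2 - 221.6 + 209.0 = 607.6
Trade balance = -4500.0 + 607.6 = -3892.4
(Excluded from the trade balance — capital account: capital transfers received from emigrants 109.7, debt forgiveness received from foreign official creditors 140.6; secondary income: official foreign aid grants received (current) 170.0; primary income: reinvested earnings on direct investment abroad 445.5, compensation earned by residents employed abroad 161.2, interest paid on external government debt 239.6, dividends paid to foreign shareholders of resident firms 584.0.)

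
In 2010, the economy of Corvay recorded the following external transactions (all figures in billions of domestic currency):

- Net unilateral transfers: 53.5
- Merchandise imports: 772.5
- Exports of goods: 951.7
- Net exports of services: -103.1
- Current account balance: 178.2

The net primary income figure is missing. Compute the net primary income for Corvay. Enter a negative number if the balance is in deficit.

48.6

Current account = goods balance + services balance + net primary income + net secondary income
Sum of the known components = 129.6
Net primary income = CA - (known components) = 178.2 - 129.6 = 48.6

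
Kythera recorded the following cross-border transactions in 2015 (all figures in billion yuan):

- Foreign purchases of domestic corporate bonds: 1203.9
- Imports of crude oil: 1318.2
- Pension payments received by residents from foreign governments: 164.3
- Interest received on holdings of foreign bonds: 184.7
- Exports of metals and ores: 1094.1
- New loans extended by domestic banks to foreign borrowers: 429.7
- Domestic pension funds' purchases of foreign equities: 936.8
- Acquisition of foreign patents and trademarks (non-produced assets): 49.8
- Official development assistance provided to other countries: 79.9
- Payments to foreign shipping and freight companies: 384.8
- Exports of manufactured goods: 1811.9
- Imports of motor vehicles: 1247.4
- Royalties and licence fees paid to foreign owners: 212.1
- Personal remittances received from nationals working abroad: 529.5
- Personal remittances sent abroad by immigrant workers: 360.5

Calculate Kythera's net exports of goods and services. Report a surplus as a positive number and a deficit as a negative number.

Goods: 1094.1 - 1247.4 + 1811.9 - 1318.2 = 340.4
Services: -212.1 - 384.8 = -596.9
Trade balance = 340.4 + (-596.9) = -256.5
(Excluded from the trade balance — financial account: foreign purchases of domestic corporate bonds 1203.9, new loans extended by domestic banks to foreign borrowers 429.7, domestic pension funds' purchases of foreign equities 936.8; secondary income: pension payments received by residents from foreign governments 164.3, official development assistance provided to other countries 79.9, personal remittances received from nationals working abroad 529.5, personal remittances sent abroad by immigrant workers 360.5; primary income: interest received on holdings of foreign bonds 184.7; capital account: acquisition of foreign patents and trademarks (non-produced assets) 49.8.)

-256.5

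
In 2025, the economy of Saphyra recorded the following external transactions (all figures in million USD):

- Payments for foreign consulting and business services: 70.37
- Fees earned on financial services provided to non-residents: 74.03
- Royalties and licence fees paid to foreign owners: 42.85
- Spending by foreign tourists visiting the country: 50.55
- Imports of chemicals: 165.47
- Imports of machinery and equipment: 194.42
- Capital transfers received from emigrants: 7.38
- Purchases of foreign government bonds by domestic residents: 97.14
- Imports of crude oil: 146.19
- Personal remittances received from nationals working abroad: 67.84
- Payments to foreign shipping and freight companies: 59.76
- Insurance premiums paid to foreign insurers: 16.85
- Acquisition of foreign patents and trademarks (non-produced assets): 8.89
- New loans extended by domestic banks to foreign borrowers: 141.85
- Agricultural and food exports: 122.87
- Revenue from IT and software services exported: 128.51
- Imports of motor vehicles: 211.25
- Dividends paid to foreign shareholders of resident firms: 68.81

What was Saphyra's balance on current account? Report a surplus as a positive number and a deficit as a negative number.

-532.17

Goods: -194.42 - 165.47 - 146.19 + 122.87 - 211.25 = -594.46
Services: -42.85 - 16.85 - 59.76 + 74.03 - 70.37 + 50.55 + 128.51 = 63.26
Primary income: -68.81
Secondary income: 67.84
Current account = (-594.46) + 63.26 + (-68.81) + 67.84 = -532.17
(Excluded from the current account — capital account: capital transfers received from emigrants 7.38, acquisition of foreign patents and trademarks (non-produced assets) 8.89; financial account: purchases of foreign government bonds by domestic residents 97.14, new loans extended by domestic banks to foreign borrowers 141.85.)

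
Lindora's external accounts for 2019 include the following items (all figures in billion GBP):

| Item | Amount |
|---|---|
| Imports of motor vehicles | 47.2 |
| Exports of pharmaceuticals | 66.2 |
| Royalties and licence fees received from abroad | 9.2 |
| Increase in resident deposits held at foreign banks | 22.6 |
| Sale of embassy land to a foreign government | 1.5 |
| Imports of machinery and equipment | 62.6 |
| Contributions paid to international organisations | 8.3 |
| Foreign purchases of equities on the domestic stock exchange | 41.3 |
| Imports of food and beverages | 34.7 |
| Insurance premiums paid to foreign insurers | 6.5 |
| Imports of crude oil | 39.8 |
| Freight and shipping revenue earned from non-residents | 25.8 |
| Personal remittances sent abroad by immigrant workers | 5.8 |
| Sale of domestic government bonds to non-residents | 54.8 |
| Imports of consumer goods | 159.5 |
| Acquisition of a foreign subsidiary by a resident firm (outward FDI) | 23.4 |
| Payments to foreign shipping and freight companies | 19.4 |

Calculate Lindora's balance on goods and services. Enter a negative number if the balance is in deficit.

-268.5

Goods: -47.2 - 62.6 - 159.5 + 66.2 - 39.8 - 34.7 = -277.6
Services: 9.2 - 6.5 + 25.8 - 19.4 = 9.1
Trade balance = -277.6 + 9.1 = -268.5
(Excluded from the trade balance — financial account: increase in resident deposits held at foreign banks 22.6, foreign purchases of equities on the domestic stock exchange 41.3, sale of domestic government bonds to non-residents 54.8, acquisition of a foreign subsidiary by a resident firm (outward FDI) 23.4; capital account: sale of embassy land to a foreign government 1.5; secondary income: contributions paid to international organisations 8.3, personal remittances sent abroad by immigrant workers 5.8.)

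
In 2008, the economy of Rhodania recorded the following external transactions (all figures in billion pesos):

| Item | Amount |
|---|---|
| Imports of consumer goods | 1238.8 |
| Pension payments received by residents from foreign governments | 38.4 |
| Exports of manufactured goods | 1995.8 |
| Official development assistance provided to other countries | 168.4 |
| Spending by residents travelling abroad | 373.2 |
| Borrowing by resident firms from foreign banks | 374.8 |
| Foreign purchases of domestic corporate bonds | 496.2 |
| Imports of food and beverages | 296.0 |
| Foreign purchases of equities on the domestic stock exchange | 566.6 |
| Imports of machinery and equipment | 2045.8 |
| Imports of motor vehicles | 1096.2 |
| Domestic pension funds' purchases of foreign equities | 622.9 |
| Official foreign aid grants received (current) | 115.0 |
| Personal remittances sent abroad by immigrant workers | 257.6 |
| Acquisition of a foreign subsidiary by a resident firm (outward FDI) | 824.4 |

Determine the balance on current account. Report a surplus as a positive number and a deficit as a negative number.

Goods: -2045.8 + 1995.8 - 1096.2 - 1238.8 - 296.0 = -2681.0
Services: -373.2
Secondary income: 38.4 + 115.0 - 168.4 - 257.6 = -272.6
Current account = (-2681.0) + (-373.2) + (-272.6) = -3326.8
(Excluded from the current account — financial account: borrowing by resident firms from foreign banks 374.8, foreign purchases of domestic corporate bonds 496.2, foreign purchases of equities on the domestic stock exchange 566.6, domestic pension funds' purchases of foreign equities 622.9, acquisition of a foreign subsidiary by a resident firm (outward FDI) 824.4.)

-3326.8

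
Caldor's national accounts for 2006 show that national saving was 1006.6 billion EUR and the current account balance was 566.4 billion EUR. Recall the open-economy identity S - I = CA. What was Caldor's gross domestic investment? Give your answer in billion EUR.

440.2

S - I = CA (net lending to the rest of the world).
I = S - CA = 1006.6 - 566.4 = 440.2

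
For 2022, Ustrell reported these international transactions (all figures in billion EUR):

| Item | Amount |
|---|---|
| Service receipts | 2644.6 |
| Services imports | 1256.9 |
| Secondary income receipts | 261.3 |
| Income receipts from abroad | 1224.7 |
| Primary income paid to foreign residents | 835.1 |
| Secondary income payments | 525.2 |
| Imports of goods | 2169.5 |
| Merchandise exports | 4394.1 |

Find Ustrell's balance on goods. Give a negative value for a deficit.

2224.6

Goods balance = 4394.1 - 2169.5 = 2224.6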